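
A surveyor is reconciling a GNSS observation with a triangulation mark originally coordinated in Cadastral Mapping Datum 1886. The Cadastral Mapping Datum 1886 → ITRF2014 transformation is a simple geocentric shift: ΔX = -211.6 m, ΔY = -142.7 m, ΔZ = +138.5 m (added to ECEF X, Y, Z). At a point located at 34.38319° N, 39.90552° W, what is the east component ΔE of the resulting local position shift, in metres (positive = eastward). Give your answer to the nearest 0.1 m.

ΔE = -245.2 m

At φ = 34.38319°, λ = -39.90552°: sin φ = 0.564725, cos φ = 0.825279, sin λ = -0.641524, cos λ = 0.767103.
ΔE = −sin λ·ΔX + cos λ·ΔY = −(-0.641524)·(-211.6) + (0.767103)·(-142.7) = -245.21 m.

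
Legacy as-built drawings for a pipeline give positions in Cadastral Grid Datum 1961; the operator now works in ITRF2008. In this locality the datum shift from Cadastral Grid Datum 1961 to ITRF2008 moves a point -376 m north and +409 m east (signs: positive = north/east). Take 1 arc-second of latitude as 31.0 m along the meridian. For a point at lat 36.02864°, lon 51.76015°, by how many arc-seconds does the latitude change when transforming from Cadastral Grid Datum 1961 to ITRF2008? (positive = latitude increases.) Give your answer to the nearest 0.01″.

1″ of latitude = 31.00 m, so Δφ = -376.0 / 31.00 = -12.129″.

Δφ = -12.13″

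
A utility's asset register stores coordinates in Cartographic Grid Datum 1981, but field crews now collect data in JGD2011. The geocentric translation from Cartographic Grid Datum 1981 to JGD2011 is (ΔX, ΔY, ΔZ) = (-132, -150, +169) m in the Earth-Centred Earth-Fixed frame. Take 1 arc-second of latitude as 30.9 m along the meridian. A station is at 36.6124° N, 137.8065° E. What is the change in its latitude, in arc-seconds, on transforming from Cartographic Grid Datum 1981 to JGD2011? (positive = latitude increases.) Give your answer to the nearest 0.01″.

sin φ = 0.596399, cos φ = 0.802688, sin λ = 0.671637, cos λ = -0.740881.
North component: ΔN = −sin φ cos λ·ΔX − sin φ sin λ·ΔY + cos φ·ΔZ = −(0.596399)(-0.740881)(-132) − (0.596399)(0.671637)(-150) + (0.802688)(169) = 137.41 m.
1° of latitude spans 3600 × 30.90 = 111240 m, so Δφ = 137.41 / 111240 × 3600 = 4.447″.

Δφ = 4.45″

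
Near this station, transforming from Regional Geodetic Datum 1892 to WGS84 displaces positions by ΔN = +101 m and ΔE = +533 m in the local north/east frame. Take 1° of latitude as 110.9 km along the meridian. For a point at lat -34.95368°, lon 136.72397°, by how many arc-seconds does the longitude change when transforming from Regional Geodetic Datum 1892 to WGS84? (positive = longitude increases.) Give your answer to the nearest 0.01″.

At latitude -34.95368°, cos φ = 0.819615.
1° of longitude at this latitude = 110.9 × cos φ = 90.90 km, so Δλ = 533.0 / 90895.4 = 0.0058639° = 21.110″.

Δλ = 21.11″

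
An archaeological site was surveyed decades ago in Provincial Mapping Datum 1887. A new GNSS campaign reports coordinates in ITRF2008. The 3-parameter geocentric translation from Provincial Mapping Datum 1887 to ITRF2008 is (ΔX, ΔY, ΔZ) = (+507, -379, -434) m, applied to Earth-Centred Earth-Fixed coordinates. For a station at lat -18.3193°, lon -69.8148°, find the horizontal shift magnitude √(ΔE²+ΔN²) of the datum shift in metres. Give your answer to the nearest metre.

423 m

The local east axis at (φ, λ) is (−sin λ, cos λ, 0), so ΔE = −sin(-69.8148°)·507 + cos(-69.8148°)·(-379) = 345.09 m.
The local north axis is (−sin φ cos λ, −sin φ sin λ, cos φ), giving ΔN = 54.987 + 111.808 − 412.005 = -245.21 m.
Horizontal magnitude = √(ΔE² + ΔN²) = √(345.09² + (-245.21)²) = 423.33 m.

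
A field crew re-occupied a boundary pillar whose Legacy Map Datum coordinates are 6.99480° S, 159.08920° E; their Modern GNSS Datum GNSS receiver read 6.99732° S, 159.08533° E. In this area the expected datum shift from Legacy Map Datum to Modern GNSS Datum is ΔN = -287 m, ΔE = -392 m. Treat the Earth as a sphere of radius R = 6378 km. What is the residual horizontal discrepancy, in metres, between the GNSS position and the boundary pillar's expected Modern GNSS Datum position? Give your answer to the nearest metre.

Observed coordinate differences: Δφ = -0.00252°, Δλ = -0.00387°.
Converting to metres (1° lat = 111317 m, cos φ = 0.992557): observed ΔN = -280.5 m, observed ΔE = -427.6 m.
Subtracting the expected shift leaves a residual of -280.5 − (-287) = 6.5 m north and -427.6 − (-392) = -35.6 m east.
Residual distance = √(6.5² + (-35.6)²) = 36.2 m.

36 m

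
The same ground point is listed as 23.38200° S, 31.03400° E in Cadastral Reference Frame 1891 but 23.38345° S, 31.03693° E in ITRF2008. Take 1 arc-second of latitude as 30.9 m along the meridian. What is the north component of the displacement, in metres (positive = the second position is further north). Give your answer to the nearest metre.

ΔN = -161 m

Δφ = -23.38345° − -23.38200° = -0.00145°; Δλ = 31.03693° − 31.03400° = +0.00293°.
1° of latitude = 3600 × 30.90 = 111240 m.
ΔN = Δφ × 111240 = -161.3 m; ΔE = Δλ × 111240 × cos(-23.38200°) = +0.00293 × 111240 × 0.917879 = 299.2 m.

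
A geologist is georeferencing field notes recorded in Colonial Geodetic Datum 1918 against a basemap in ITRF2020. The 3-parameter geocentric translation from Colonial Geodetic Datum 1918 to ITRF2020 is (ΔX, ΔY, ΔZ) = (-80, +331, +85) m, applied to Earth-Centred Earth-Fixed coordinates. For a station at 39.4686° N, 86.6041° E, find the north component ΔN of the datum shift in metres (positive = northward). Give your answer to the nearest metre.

ΔN = -141 m

At φ = 39.4686°, λ = 86.6041°: sin φ = 0.635655, cos φ = 0.771973, sin λ = 0.998244, cos λ = 0.059235.
ΔN = −sin φ cos λ·ΔX − sin φ sin λ·ΔY + cos φ·ΔZ = −(0.635655)(0.059235)(-80) − (0.635655)(0.998244)(331) + (0.771973)(85) = -141.40 m.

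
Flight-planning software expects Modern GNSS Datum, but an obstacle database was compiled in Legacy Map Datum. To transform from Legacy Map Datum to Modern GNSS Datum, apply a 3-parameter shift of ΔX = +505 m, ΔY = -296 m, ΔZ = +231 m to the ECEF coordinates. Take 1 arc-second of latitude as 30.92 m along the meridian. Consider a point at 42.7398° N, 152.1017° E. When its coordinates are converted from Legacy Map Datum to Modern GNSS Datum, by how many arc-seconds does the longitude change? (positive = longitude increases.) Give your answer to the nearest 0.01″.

Δλ = 1.11″

sin φ = 0.678670, cos φ = 0.734443, sin λ = 0.467904, cos λ = -0.883780.
East component: ΔE = −sin λ·ΔX + cos λ·ΔY = −(0.467904)(505) + (-0.883780)(-296) = 25.31 m.
1° of latitude spans 3600 × 30.92 = 111312 m; at latitude φ, 1° of longitude spans that × cos φ = 81752.4 m, so Δλ = 25.31 / 81752.4 × 3600 = 1.114″.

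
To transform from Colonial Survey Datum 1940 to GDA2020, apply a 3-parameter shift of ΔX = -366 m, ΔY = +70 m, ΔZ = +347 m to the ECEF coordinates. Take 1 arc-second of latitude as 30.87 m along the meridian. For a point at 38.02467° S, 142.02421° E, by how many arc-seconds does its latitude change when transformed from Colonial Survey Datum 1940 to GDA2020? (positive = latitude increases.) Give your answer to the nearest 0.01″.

Δφ = 15.47″

sin φ = -0.616001, cos φ = 0.787746, sin λ = 0.615328, cos λ = -0.788271.
North component: ΔN = −sin φ cos λ·ΔX − sin φ sin λ·ΔY + cos φ·ΔZ = −(-0.616001)(-0.788271)(-366) − (-0.616001)(0.615328)(70) + (0.787746)(347) = 477.60 m.
1° of latitude spans 3600 × 30.87 = 111132 m, so Δφ = 477.60 / 111132 × 3600 = 15.471″.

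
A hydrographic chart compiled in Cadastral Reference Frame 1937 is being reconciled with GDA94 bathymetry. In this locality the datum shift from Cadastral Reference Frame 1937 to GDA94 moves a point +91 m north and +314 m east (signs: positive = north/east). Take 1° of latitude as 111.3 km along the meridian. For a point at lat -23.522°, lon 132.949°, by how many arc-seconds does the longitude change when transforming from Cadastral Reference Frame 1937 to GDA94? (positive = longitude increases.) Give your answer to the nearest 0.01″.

At latitude -23.522°, cos φ = 0.916907.
1° of longitude at this latitude = 111.3 × cos φ = 102.05 km, so Δλ = 314.0 / 102051.7 = 0.0030769° = 11.077″.

Δλ = 11.08″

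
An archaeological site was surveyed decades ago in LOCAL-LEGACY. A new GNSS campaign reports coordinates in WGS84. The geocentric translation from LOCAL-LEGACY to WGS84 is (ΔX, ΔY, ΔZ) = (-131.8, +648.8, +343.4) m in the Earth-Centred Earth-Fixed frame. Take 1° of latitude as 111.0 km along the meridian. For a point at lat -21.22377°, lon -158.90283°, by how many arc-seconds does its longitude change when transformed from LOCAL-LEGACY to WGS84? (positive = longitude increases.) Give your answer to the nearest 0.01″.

sin φ = -0.362011, cos φ = 0.932174, sin λ = -0.359951, cos λ = -0.932971.
East component: ΔE = −sin λ·ΔX + cos λ·ΔY = −(-0.359951)(-131.8) + (-0.932971)(648.8) = -652.75 m.
1° of latitude spans 111000 m; at latitude φ, 1° of longitude spans that × cos φ = 103471.3 m, so Δλ = -652.75 / 103471.3 × 3600 = -22.711″.

Δλ = -22.71″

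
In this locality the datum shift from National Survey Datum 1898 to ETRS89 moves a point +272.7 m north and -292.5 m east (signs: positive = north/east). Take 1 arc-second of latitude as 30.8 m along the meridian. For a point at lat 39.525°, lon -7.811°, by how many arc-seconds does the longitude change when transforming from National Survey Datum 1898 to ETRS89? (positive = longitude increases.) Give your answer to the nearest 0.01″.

Δλ = -12.31″

At latitude 39.525°, cos φ = 0.771347.
1″ of longitude at this latitude = 30.80 × cos φ = 23.7575 m, so Δλ = -292.5 / 23.7575 = -12.312″.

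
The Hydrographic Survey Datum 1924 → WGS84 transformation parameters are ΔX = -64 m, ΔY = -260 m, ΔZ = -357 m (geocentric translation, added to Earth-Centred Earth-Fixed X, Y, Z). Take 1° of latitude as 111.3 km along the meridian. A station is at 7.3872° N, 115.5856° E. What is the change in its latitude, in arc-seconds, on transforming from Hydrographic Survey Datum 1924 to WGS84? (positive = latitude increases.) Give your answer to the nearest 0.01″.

Δφ = -10.59″

sin φ = 0.128574, cos φ = 0.991700, sin λ = 0.901941, cos λ = -0.431859.
North component: ΔN = −sin φ cos λ·ΔX − sin φ sin λ·ΔY + cos φ·ΔZ = −(0.128574)(-0.431859)(-64) − (0.128574)(0.901941)(-260) + (0.991700)(-357) = -327.44 m.
1° of latitude spans 111300 m, so Δφ = -327.44 / 111300 × 3600 = -10.591″.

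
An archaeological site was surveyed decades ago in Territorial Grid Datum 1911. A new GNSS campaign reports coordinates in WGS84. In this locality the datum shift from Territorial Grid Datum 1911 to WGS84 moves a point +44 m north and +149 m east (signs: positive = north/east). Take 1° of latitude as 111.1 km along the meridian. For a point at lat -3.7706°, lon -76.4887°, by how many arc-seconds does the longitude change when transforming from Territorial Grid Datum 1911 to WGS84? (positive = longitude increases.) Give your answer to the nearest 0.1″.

Δλ = 4.8″

At latitude -3.7706°, cos φ = 0.997835.
1° of longitude at this latitude = 111.1 × cos φ = 110.86 km, so Δλ = 149.0 / 110859.5 = 0.0013440° = 4.839″.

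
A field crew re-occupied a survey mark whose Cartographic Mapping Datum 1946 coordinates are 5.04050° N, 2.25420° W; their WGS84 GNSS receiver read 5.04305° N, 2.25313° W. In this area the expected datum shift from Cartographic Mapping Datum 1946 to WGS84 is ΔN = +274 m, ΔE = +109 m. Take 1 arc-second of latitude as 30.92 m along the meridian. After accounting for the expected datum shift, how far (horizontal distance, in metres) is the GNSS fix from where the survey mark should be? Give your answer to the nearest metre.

Observed coordinate differences: Δφ = +0.00255°, Δλ = +0.00107°.
Converting to metres (1° lat = 111312 m, cos φ = 0.996133): observed ΔN = 283.8 m, observed ΔE = 118.6 m.
Subtracting the expected shift leaves a residual of 283.8 − (274) = 9.8 m north and 118.6 − (109) = 9.6 m east.
Residual distance = √(9.8² + 9.6²) = 13.8 m.

14 m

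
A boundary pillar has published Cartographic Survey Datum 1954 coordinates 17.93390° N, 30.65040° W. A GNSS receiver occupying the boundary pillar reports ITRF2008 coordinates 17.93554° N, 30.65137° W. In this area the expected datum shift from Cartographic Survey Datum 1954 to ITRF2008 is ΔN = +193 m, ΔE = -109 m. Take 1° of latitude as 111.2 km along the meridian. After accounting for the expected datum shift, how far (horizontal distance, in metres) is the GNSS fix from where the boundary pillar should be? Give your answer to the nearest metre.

Observed coordinate differences: Δφ = +0.00164°, Δλ = -0.00097°.
Converting to metres (1° lat = 111200 m, cos φ = 0.951412): observed ΔN = 182.4 m, observed ΔE = -102.6 m.
Subtracting the expected shift leaves a residual of 182.4 − (193) = -10.6 m north and -102.6 − (-109) = 6.4 m east.
Residual distance = √((-10.6)² + 6.4²) = 12.4 m.

12 m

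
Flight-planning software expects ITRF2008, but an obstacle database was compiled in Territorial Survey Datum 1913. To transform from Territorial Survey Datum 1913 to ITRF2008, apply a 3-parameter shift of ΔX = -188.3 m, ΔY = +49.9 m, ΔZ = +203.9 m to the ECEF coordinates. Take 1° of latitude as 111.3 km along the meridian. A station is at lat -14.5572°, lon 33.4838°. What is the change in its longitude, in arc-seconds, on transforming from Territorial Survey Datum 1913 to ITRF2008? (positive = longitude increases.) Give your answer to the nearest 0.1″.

sin φ = -0.251346, cos φ = 0.967897, sin λ = 0.551701, cos λ = 0.834042.
East component: ΔE = −sin λ·ΔX + cos λ·ΔY = −(0.551701)(-188.3) + (0.834042)(49.9) = 145.50 m.
1° of latitude spans 111300 m; at latitude φ, 1° of longitude spans that × cos φ = 107727.0 m, so Δλ = 145.50 / 107727.0 × 3600 = 4.862″.

Δλ = 4.9″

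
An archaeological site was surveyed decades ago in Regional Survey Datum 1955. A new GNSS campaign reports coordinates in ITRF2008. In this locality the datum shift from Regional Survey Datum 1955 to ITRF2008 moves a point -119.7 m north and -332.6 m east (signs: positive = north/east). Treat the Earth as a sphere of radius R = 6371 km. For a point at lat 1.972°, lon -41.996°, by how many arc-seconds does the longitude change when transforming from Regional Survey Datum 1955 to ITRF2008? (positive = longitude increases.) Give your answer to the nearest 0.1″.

Δλ = -10.8″

At latitude 1.972°, cos φ = 0.999408.
One radian of longitude at latitude φ spans R cos φ, so Δλ = ΔE / (R cos φ) = -332.6 / (6371000 × 0.999408) = -5.2236e-05 rad = -10.774″.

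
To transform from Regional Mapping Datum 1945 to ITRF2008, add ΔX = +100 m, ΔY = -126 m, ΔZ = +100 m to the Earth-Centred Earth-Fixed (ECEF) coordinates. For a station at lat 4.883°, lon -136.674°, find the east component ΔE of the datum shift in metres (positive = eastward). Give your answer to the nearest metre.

ΔE = 160 m

At φ = 4.883°, λ = -136.674°: sin φ = 0.085121, cos φ = 0.996371, sin λ = -0.686149, cos λ = -0.727461.
ΔE = −sin λ·ΔX + cos λ·ΔY = −(-0.686149)·(100) + (-0.727461)·(-126) = 160.27 m.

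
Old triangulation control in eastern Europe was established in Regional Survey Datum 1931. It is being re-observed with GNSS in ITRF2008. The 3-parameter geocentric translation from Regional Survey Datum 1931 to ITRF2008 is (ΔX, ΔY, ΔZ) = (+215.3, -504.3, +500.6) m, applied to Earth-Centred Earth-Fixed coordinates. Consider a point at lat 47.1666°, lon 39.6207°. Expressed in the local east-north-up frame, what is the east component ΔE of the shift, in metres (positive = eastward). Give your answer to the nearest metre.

At φ = 47.1666°, λ = 39.6207°: sin φ = 0.733334, cos φ = 0.679869, sin λ = 0.637702, cos λ = 0.770283.
ΔE = −sin λ·ΔX + cos λ·ΔY = −(0.637702)·(215.3) + (0.770283)·(-504.3) = -525.75 m.

ΔE = -526 m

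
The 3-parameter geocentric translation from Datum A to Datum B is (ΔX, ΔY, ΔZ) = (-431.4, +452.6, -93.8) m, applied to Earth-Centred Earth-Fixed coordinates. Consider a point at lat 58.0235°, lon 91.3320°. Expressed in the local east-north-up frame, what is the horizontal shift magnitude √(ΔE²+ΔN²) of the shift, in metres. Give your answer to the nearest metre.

610 m

The local east axis at (φ, λ) is (−sin λ, cos λ, 0), so ΔE = −sin(91.3320°)·(-431.4) + cos(91.3320°)·452.6 = 420.76 m.
The local north axis is (−sin φ cos λ, −sin φ sin λ, cos φ), giving ΔN = -8.507 − 383.821 − 49.674 = -442.00 m.
Horizontal magnitude = √(ΔE² + ΔN²) = √(420.76² + (-442.00)²) = 610.25 m.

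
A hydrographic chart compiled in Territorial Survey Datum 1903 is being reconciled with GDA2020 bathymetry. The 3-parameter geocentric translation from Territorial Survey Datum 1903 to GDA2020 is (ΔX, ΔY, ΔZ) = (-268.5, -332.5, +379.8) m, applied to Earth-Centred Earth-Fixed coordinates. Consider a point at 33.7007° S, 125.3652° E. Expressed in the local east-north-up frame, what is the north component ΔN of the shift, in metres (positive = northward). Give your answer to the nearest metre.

ΔN = 252 m

The local north axis is (−sin φ cos λ, −sin φ sin λ, cos φ), giving ΔN = 86.227 − 150.447 + 315.974 = 251.75 m.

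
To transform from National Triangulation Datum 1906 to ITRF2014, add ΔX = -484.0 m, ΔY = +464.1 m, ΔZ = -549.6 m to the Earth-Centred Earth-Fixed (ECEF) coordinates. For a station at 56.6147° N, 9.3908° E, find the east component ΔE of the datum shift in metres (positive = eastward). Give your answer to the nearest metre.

ΔE = 537 m

The local east axis at (φ, λ) is (−sin λ, cos λ, 0), so ΔE = −sin(9.3908°)·(-484.0) + cos(9.3908°)·464.1 = 536.85 m.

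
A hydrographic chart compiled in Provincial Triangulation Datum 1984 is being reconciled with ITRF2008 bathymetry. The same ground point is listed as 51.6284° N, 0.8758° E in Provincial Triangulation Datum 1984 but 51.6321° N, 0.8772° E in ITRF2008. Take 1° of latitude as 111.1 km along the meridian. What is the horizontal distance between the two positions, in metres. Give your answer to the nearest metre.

422 m

Δφ = 51.6321° − 51.6284° = +0.0037°; Δλ = 0.8772° − 0.8758° = +0.0014°.
ΔN = Δφ × 111100 = 411.1 m; ΔE = Δλ × 111100 × cos(51.6284°) = +0.0014 × 111100 × 0.620759 = 96.6 m.
Distance = √(ΔE² + ΔN²) = √(96.6² + 411.1²) = 422.3 m.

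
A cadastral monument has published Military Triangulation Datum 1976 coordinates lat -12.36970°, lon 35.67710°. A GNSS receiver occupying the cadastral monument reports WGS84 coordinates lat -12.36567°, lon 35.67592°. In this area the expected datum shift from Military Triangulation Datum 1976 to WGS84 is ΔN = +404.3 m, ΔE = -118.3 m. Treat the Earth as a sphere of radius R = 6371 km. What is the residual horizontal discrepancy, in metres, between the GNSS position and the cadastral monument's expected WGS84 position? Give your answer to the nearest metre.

45 m

Observed coordinate differences: Δφ = +0.00403°, Δλ = -0.00118°.
Converting to metres (1° lat = 111195 m, cos φ = 0.976786): observed ΔN = 448.1 m, observed ΔE = -128.2 m.
Subtracting the expected shift leaves a residual of 448.1 − (404.3) = 43.8 m north and -128.2 − (-118.3) = -9.9 m east.
Residual distance = √(43.8² + (-9.9)²) = 44.9 m.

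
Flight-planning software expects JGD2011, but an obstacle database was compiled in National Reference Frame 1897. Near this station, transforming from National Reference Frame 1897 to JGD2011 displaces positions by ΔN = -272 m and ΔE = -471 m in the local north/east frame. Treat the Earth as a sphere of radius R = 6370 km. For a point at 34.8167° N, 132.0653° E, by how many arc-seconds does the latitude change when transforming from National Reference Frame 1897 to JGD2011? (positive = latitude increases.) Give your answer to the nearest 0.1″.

On a sphere of radius R, 1 rad of latitude = R, so Δφ = ΔN / R = -272.0 / 6370000 = -4.2700e-05 rad = -8.808″.

Δφ = -8.8″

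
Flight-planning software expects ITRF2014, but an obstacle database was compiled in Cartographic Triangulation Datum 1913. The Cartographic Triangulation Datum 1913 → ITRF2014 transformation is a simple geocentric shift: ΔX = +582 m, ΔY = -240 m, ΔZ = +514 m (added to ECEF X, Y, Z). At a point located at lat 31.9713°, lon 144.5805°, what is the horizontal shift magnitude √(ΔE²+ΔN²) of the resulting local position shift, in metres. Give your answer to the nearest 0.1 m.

The local east axis at (φ, λ) is (−sin λ, cos λ, 0), so ΔE = −sin(144.5805°)·582 + cos(144.5805°)·(-240) = -141.72 m.
The local north axis is (−sin φ cos λ, −sin φ sin λ, cos φ), giving ΔN = 251.134 + 73.650 + 436.033 = 760.82 m.
Horizontal magnitude = √(ΔE² + ΔN²) = √((-141.72)² + 760.82²) = 773.90 m.

773.9 m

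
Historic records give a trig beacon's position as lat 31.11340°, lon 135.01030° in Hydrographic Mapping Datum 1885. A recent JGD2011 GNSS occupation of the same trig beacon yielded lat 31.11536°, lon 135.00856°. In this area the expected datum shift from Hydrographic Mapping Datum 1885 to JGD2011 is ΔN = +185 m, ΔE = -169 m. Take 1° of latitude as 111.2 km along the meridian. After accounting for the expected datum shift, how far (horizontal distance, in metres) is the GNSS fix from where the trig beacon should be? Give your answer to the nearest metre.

33 m

Observed coordinate differences: Δφ = +0.00196°, Δλ = -0.00174°.
Converting to metres (1° lat = 111200 m, cos φ = 0.856146): observed ΔN = 218.0 m, observed ΔE = -165.7 m.
Subtracting the expected shift leaves a residual of 218.0 − (185) = 33.0 m north and -165.7 − (-169) = 3.3 m east.
Residual distance = √(33.0² + 3.3²) = 33.1 m.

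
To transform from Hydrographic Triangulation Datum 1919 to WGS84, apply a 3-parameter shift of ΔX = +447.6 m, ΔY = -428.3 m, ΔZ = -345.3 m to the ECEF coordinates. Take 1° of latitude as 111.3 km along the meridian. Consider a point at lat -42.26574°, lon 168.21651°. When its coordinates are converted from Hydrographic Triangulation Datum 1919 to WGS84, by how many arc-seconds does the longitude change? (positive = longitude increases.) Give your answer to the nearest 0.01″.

sin φ = -0.672570, cos φ = 0.740033, sin λ = 0.204214, cos λ = -0.978926.
East component: ΔE = −sin λ·ΔX + cos λ·ΔY = −(0.204214)(447.6) + (-0.978926)(-428.3) = 327.87 m.
1° of latitude spans 111300 m; at latitude φ, 1° of longitude spans that × cos φ = 82365.7 m, so Δλ = 327.87 / 82365.7 × 3600 = 14.330″.

Δλ = 14.33″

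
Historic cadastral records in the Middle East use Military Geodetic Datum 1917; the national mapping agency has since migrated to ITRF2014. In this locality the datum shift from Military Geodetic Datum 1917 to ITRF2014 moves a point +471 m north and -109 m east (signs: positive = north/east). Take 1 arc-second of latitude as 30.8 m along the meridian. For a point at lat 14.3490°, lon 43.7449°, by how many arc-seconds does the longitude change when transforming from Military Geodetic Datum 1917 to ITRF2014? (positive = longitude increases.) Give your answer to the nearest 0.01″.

At latitude 14.3490°, cos φ = 0.968804.
1″ of longitude at this latitude = 30.80 × cos φ = 29.8392 m, so Δλ = -109.0 / 29.8392 = -3.653″.

Δλ = -3.65″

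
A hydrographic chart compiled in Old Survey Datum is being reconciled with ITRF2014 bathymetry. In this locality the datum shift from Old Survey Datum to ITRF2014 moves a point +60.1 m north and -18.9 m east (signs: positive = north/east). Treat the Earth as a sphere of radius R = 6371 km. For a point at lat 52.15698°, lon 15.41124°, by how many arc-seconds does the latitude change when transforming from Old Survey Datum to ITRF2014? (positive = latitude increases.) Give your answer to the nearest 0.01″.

Δφ = 1.95″

On a sphere of radius R, 1 rad of latitude = R, so Δφ = ΔN / R = 60.1 / 6371000 = 9.4334e-06 rad = 1.946″.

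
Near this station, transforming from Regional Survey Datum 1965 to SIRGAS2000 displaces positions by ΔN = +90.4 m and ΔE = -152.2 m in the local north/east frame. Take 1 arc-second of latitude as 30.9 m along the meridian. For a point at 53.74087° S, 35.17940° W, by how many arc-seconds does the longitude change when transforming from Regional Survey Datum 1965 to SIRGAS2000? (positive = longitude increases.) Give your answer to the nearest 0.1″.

At latitude -53.74087°, cos φ = 0.591438.
1″ of longitude at this latitude = 30.90 × cos φ = 18.2754 m, so Δλ = -152.2 / 18.2754 = -8.328″.

Δλ = -8.3″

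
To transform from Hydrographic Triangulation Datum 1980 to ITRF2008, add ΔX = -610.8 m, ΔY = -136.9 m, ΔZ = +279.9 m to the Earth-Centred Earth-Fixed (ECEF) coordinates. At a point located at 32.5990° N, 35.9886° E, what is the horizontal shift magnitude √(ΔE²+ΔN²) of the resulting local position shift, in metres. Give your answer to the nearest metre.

At φ = 32.5990°, λ = 35.9886°: sin φ = 0.538756, cos φ = 0.842462, sin λ = 0.587624, cos λ = 0.809134.
ΔE = −sin λ·ΔX + cos λ·ΔY = −(0.587624)·(-610.8) + (0.809134)·(-136.9) = 248.15 m.
ΔN = −sin φ cos λ·ΔX − sin φ sin λ·ΔY + cos φ·ΔZ = −(0.538756)(0.809134)(-610.8) − (0.538756)(0.587624)(-136.9) + (0.842462)(279.9) = 545.41 m.
Horizontal magnitude = √(ΔE² + ΔN²) = √(248.15² + 545.41²) = 599.21 m.

599 m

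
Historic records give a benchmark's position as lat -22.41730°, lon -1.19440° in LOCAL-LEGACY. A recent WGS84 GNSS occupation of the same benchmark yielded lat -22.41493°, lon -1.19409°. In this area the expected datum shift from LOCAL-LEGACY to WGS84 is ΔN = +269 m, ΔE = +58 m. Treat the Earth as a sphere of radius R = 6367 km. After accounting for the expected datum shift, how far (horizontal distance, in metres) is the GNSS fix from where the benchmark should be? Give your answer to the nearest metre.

27 m

Observed coordinate differences: Δφ = +0.00237°, Δλ = +0.00031°.
Converting to metres (1° lat = 111125 m, cos φ = 0.924431): observed ΔN = 263.4 m, observed ΔE = 31.8 m.
Subtracting the expected shift leaves a residual of 263.4 − (269) = -5.6 m north and 31.8 − (58) = -26.2 m east.
Residual distance = √((-5.6)² + (-26.2)²) = 26.8 m.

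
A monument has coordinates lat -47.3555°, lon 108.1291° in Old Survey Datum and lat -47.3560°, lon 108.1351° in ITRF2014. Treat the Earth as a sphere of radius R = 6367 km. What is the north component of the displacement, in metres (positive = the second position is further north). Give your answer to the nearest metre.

Δφ = -47.3560° − -47.3555° = -0.0005°; Δλ = 108.1351° − 108.1291° = +0.0060°.
1° along a meridian = πR/180 = 111125 m.
ΔN = Δφ × 111125 = -55.6 m; ΔE = Δλ × 111125 × cos(-47.3555°) = +0.0060 × 111125 × 0.677447 = 451.7 m.

ΔN = -56 m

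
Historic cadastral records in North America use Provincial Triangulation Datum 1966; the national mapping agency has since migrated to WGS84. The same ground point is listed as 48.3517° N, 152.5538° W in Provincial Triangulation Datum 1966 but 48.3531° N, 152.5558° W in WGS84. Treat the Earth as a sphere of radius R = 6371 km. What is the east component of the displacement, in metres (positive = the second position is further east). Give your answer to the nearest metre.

ΔE = -148 m

Δφ = 48.3531° − 48.3517° = +0.0014°; Δλ = -152.5558° − -152.5538° = -0.0020°.
1° along a meridian = πR/180 = 111195 m.
ΔN = Δφ × 111195 = 155.7 m; ΔE = Δλ × 111195 × cos(48.3517°) = -0.0020 × 111195 × 0.664556 = -147.8 m.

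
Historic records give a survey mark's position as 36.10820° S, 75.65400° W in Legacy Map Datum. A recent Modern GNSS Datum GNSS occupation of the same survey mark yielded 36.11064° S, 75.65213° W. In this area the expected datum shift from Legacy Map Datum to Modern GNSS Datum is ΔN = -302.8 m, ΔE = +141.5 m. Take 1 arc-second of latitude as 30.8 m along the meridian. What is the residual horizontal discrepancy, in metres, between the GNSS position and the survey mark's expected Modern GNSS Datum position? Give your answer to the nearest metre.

Observed coordinate differences: Δφ = -0.00244°, Δλ = +0.00187°.
Converting to metres (1° lat = 110880 m, cos φ = 0.807906): observed ΔN = -270.5 m, observed ΔE = 167.5 m.
Subtracting the expected shift leaves a residual of -270.5 − (-302.8) = 32.3 m north and 167.5 − (141.5) = 26.0 m east.
Residual distance = √(32.3² + 26.0²) = 41.4 m.

41 m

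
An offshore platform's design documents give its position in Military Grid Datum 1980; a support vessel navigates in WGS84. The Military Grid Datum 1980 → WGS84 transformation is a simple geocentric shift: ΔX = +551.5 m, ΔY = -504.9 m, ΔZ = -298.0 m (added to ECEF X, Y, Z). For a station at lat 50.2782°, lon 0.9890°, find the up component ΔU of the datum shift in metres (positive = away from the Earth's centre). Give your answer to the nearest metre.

At φ = 50.2782°, λ = 0.9890°: sin φ = 0.769156, cos φ = 0.639061, sin λ = 0.017260, cos λ = 0.999851.
ΔU = cos φ cos λ·ΔX + cos φ sin λ·ΔY + sin φ·ΔZ = (0.639061)(0.999851)(551.5) + (0.639061)(0.017260)(-504.9) + (0.769156)(-298.0) = 117.61 m.

ΔU = 118 m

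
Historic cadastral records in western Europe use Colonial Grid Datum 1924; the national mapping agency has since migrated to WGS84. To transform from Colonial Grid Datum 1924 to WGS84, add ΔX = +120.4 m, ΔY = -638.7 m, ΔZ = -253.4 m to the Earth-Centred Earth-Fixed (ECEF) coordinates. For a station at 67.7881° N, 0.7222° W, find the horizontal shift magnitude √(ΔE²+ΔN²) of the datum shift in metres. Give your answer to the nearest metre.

At φ = 67.7881°, λ = -0.7222°: sin φ = 0.925792, cos φ = 0.378033, sin λ = -0.012604, cos λ = 0.999921.
ΔE = −sin λ·ΔX + cos λ·ΔY = −(-0.012604)·(120.4) + (0.999921)·(-638.7) = -637.13 m.
ΔN = −sin φ cos λ·ΔX − sin φ sin λ·ΔY + cos φ·ΔZ = −(0.925792)(0.999921)(120.4) − (0.925792)(-0.012604)(-638.7) + (0.378033)(-253.4) = -214.70 m.
Horizontal magnitude = √(ΔE² + ΔN²) = √((-637.13)² + (-214.70)²) = 672.33 m.

672 m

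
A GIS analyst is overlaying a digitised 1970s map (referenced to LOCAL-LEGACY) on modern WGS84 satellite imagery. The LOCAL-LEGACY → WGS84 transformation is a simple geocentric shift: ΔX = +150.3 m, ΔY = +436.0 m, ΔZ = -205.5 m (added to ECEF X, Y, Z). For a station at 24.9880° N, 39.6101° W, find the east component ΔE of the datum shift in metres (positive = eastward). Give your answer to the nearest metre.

At φ = 24.9880°, λ = -39.6101°: sin φ = 0.422428, cos φ = 0.906396, sin λ = -0.637560, cos λ = 0.770401.
ΔE = −sin λ·ΔX + cos λ·ΔY = −(-0.637560)·(150.3) + (0.770401)·(436.0) = 431.72 m.

ΔE = 432 m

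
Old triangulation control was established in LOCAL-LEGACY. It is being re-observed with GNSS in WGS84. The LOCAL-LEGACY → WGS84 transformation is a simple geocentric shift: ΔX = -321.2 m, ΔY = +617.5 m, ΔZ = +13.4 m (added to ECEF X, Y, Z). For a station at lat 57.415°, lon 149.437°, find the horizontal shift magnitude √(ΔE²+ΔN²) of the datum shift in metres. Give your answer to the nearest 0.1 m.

At φ = 57.415°, λ = 149.437°: sin φ = 0.842593, cos φ = 0.538550, sin λ = 0.508485, cos λ = -0.861071.
ΔE = −sin λ·ΔX + cos λ·ΔY = −(0.508485)·(-321.2) + (-0.861071)·(617.5) = -368.39 m.
ΔN = −sin φ cos λ·ΔX − sin φ sin λ·ΔY + cos φ·ΔZ = −(0.842593)(-0.861071)(-321.2) − (0.842593)(0.508485)(617.5) + (0.538550)(13.4) = -490.39 m.
Horizontal magnitude = √(ΔE² + ΔN²) = √((-368.39)² + (-490.39)²) = 613.34 m.

613.3 m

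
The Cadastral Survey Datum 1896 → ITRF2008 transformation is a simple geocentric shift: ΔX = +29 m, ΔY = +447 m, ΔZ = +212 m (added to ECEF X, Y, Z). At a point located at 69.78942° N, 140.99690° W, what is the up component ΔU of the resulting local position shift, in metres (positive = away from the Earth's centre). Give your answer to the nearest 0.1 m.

At φ = 69.78942°, λ = -140.99690°: sin φ = 0.938429, cos φ = 0.345471, sin λ = -0.629362, cos λ = -0.777112.
ΔU = cos φ cos λ·ΔX + cos φ sin λ·ΔY + sin φ·ΔZ = (0.345471)(-0.777112)(29) + (0.345471)(-0.629362)(447) + (0.938429)(212) = 93.97 m.

ΔU = 94.0 m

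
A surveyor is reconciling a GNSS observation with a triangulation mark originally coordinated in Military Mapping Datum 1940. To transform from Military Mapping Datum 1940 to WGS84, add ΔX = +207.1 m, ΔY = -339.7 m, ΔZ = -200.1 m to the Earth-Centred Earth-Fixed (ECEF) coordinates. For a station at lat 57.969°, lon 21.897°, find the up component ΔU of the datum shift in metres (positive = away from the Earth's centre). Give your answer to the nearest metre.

ΔU = -135 m

At φ = 57.969°, λ = 21.897°: sin φ = 0.847761, cos φ = 0.530378, sin λ = 0.372939, cos λ = 0.927856.
ΔU = cos φ cos λ·ΔX + cos φ sin λ·ΔY + sin φ·ΔZ = (0.530378)(0.927856)(207.1) + (0.530378)(0.372939)(-339.7) + (0.847761)(-200.1) = -134.91 m.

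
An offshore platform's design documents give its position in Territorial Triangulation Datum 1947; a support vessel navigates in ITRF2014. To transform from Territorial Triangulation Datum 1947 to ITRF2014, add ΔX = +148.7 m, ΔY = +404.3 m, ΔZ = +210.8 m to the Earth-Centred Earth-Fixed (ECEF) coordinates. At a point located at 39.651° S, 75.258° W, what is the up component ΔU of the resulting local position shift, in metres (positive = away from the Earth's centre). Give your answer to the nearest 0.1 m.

The local up (radial) axis is (cos φ cos λ, cos φ sin λ, sin φ), giving ΔU = 29.134 − 301.042 − 134.514 = -406.42 m.

ΔU = -406.4 m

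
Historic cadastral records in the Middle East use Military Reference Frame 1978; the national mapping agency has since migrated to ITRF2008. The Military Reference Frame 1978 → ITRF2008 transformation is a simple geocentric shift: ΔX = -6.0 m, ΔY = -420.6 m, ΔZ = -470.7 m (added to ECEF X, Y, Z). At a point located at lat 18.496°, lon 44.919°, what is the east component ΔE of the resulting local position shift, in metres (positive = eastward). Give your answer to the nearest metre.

ΔE = -294 m

The local east axis at (φ, λ) is (−sin λ, cos λ, 0), so ΔE = −sin(44.919°)·(-6.0) + cos(44.919°)·(-420.6) = -293.59 m.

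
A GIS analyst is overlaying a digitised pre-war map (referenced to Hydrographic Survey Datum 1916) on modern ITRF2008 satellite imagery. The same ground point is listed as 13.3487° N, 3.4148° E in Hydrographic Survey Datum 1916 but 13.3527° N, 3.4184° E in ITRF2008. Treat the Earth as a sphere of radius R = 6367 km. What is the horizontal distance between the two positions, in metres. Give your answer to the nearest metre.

591 m

Δφ = 13.3527° − 13.3487° = +0.0040°; Δλ = 3.4184° − 3.4148° = +0.0036°.
1° along a meridian = πR/180 = 111125 m.
ΔN = Δφ × 111125 = 444.5 m; ΔE = Δλ × 111125 × cos(13.3487°) = +0.0036 × 111125 × 0.972983 = 389.2 m.
Distance = √(ΔE² + ΔN²) = √(389.2² + 444.5²) = 590.8 m.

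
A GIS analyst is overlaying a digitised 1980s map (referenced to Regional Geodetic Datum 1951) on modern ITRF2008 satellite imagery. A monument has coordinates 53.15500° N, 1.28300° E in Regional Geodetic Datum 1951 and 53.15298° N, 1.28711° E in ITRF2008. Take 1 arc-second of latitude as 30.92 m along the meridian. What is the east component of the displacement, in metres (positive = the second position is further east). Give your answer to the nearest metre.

ΔE = 274 m

Δφ = 53.15298° − 53.15500° = -0.00202°; Δλ = 1.28711° − 1.28300° = +0.00411°.
1° of latitude = 3600 × 30.92 = 111312 m.
ΔN = Δφ × 111312 = -224.9 m; ΔE = Δλ × 111312 × cos(53.15500°) = +0.00411 × 111312 × 0.599652 = 274.3 m.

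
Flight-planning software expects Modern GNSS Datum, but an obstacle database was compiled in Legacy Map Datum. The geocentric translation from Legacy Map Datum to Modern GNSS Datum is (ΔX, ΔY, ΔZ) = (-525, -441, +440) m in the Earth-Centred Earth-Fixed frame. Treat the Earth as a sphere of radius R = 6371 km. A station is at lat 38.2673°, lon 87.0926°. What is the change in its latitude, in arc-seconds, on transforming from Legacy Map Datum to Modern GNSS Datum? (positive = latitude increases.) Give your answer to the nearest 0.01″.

sin φ = 0.619331, cos φ = 0.785130, sin λ = 0.998713, cos λ = 0.050722.
North component: ΔN = −sin φ cos λ·ΔX − sin φ sin λ·ΔY + cos φ·ΔZ = −(0.619331)(0.050722)(-525) − (0.619331)(0.998713)(-441) + (0.785130)(440) = 634.72 m.
1° of latitude spans πR/180 = 111195 m, so Δφ = 634.72 / 111195 × 3600 = 20.550″.

Δφ = 20.55″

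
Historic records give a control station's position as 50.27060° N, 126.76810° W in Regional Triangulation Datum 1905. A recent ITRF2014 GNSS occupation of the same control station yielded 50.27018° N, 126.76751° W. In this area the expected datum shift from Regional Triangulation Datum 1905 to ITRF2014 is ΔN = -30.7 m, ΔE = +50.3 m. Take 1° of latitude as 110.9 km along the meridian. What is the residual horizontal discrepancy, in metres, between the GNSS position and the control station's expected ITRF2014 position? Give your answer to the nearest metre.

Observed coordinate differences: Δφ = -0.00042°, Δλ = +0.00059°.
Converting to metres (1° lat = 110900 m, cos φ = 0.639163): observed ΔN = -46.6 m, observed ΔE = 41.8 m.
Subtracting the expected shift leaves a residual of -46.6 − (-30.7) = -15.9 m north and 41.8 − (50.3) = -8.5 m east.
Residual distance = √((-15.9)² + (-8.5)²) = 18.0 m.

18 m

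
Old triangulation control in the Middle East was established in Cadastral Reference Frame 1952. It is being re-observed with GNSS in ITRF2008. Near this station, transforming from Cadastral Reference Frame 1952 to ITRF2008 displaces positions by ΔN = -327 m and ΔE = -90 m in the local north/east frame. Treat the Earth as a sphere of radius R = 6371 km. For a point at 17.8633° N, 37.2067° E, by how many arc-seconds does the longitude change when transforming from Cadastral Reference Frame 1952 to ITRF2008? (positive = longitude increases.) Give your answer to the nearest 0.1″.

Δλ = -3.1″

At latitude 17.8633°, cos φ = 0.951791.
One radian of longitude at latitude φ spans R cos φ, so Δλ = ΔE / (R cos φ) = -90.0 / (6371000 × 0.951791) = -1.4842e-05 rad = -3.061″.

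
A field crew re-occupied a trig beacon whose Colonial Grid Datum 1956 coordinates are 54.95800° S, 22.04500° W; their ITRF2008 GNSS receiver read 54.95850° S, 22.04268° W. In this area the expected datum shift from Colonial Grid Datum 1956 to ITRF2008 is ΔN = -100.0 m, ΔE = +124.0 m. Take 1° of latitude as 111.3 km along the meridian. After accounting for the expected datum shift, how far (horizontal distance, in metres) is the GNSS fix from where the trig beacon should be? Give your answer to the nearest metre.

51 m

Observed coordinate differences: Δφ = -0.00050°, Δλ = +0.00232°.
Converting to metres (1° lat = 111300 m, cos φ = 0.574177): observed ΔN = -55.7 m, observed ΔE = 148.3 m.
Subtracting the expected shift leaves a residual of -55.7 − (-100.0) = 44.3 m north and 148.3 − (124.0) = 24.3 m east.
Residual distance = √(44.3² + 24.3²) = 50.6 m.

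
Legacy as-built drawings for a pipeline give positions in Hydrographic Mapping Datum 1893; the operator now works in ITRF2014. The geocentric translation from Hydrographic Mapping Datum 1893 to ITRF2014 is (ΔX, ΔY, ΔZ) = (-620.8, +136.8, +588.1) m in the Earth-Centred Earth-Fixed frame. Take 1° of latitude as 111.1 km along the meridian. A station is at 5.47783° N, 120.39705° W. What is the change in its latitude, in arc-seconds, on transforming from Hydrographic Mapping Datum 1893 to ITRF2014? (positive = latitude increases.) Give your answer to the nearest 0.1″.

sin φ = 0.095461, cos φ = 0.995433, sin λ = -0.862540, cos λ = -0.505989.
North component: ΔN = −sin φ cos λ·ΔX − sin φ sin λ·ΔY + cos φ·ΔZ = −(0.095461)(-0.505989)(-620.8) − (0.095461)(-0.862540)(136.8) + (0.995433)(588.1) = 566.69 m.
1° of latitude spans 111100 m, so Δφ = 566.69 / 111100 × 3600 = 18.363″.

Δφ = 18.4″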